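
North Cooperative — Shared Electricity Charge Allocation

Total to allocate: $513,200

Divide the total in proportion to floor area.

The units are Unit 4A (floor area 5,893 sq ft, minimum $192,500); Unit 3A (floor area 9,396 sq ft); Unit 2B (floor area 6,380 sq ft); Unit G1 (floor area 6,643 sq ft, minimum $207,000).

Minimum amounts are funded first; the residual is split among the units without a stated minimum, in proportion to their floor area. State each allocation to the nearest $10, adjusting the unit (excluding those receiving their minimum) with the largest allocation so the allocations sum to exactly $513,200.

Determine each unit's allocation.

Unit 4A: $192,500; Unit 3A: $67,720; Unit 2B: $45,980; Unit G1: $207,000

Minimums first: Unit 4A $192,500; Unit G1 $207,000. Residual $113,700.
Residual split over remaining floor area 15,776: Unit 3A 67,718.38 → $67,720; Unit 2B 45,981.62 → $45,980.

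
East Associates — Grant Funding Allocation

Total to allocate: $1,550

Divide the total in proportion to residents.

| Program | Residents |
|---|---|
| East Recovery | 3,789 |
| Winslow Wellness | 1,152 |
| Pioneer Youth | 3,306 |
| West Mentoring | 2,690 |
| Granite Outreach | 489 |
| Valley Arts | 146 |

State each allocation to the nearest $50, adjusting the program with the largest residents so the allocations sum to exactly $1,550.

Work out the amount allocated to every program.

Combined residents = 3,789 + 1,152 + 3,306 + 2,690 + 489 + 146 = 11,572.
Proportional shares: East Recovery 507.51; Winslow Wellness 154.30; Pioneer Youth 442.82; West Mentoring 360.31; Granite Outreach 65.50; Valley Arts 19.56.
Rounded to nearest $50: East Recovery $500; Winslow Wellness $150; Pioneer Youth $450; West Mentoring $350; Granite Outreach $50; Valley Arts $0. Sum = $1,500.
Difference $1,550 − $1,500 = +$50 applied to largest residents (East Recovery): East Recovery becomes $550.

East Recovery: $550; Winslow Wellness: $150; Pioneer Youth: $450; West Mentoring: $350; Granite Outreach: $50; Valley Arts: $0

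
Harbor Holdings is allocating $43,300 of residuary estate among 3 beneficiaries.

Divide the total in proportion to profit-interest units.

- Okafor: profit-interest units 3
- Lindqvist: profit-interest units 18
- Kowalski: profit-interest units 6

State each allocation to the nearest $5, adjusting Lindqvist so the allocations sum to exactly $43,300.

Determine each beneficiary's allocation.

Combined profit-interest units = 27.
Raw shares: Okafor 3/27 × $43,300 = 4,811.11; Lindqvist 18/27 × $43,300 = 28,866.67; Kowalski 6/27 × $43,300 = 9,622.22.
After rounding ($5): Okafor $4,810; Lindqvist $28,865; Kowalski $9,620. Sum = $43,295.
Difference $43,300 − $43,295 = +$5 applied to Lindqvist: Lindqvist becomes $28,870.

Okafor: $4,810; Lindqvist: $28,870; Kowalski: $9,620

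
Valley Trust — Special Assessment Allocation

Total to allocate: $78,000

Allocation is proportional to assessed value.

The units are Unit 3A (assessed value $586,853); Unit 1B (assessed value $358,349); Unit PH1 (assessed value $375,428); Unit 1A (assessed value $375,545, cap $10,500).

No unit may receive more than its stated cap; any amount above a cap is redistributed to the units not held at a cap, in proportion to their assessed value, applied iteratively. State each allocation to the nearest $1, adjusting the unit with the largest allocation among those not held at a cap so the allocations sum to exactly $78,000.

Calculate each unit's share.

Unit 3A: $29,995; Unit 1B: $18,316; Unit PH1: $19,189; Unit 1A: $10,500

Sum of assessed value: 1,696,175.
Pro-rata shares before constraints: Unit 3A 26,986.92; Unit 1B 16,478.97; Unit PH1 17,264.36; Unit 1A 17,269.75.
Held at cap: Unit 1A ($10,500); balance $67,500 reallocated over remaining assessed value 1,320,630.
Remaining shares: Unit 3A 29,995.21 → $29,995; Unit 1B 18,315.92 → $18,316; Unit PH1 19,188.86 → $19,189.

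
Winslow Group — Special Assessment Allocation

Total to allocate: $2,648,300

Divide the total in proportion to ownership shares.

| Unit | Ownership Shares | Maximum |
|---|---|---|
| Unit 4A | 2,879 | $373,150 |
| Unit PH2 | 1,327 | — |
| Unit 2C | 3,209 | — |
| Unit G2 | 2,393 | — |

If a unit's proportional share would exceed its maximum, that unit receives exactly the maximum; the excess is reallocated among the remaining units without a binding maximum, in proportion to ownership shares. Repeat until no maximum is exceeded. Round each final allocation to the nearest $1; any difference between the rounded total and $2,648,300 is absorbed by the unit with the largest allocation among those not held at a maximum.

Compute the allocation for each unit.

Unit 4A: $373,150 | Unit PH2: $435,723 | Unit 2C: $1,053,681 | Unit G2: $785,746

Sum of ownership shares: 9,808.
Pro-rata shares before constraints: Unit 4A 777,371.10; Unit PH2 358,308.94; Unit 2C 866,475.81; Unit G2 646,144.16.
Cap binds for Unit 4A ($373,150); balance $2,275,150 reallocated over remaining ownership shares 6,929.
Shares after redistribution: Unit PH2 435,722.91 → $435,723; Unit 2C 1,053,681.10 → $1,053,681; Unit G2 785,745.99 → $785,746.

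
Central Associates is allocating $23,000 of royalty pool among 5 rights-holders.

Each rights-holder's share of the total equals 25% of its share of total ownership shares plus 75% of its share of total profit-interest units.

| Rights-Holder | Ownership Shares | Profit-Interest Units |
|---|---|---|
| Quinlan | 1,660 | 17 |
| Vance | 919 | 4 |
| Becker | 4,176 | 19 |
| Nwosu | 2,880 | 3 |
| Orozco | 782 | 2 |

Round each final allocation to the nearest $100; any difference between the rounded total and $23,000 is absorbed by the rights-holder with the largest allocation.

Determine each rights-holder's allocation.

Quinlan: $7,400 · Vance: $2,000 · Becker: $9,700 · Nwosu: $2,700 · Orozco: $1,200

Totals — ownership shares 10,417, profit-interest units 45.
Combined weights (25% ownership shares + 75% profit-interest units): Quinlan 0.3232; Vance 0.0887; Becker 0.4169; Nwosu 0.1191; Orozco 0.0521.
Proportional shares: Quinlan 7,432.96; Vance 2,040.61; Becker 9,588.41; Nwosu 2,739.71; Orozco 1,198.32.
At nearest $100: Quinlan $7,400; Vance $2,000; Becker $9,600; Nwosu $2,700; Orozco $1,200. Sum = $22,900.
Difference $23,000 − $22,900 = +$100 applied to largest allocation (Becker): Becker becomes $9,700.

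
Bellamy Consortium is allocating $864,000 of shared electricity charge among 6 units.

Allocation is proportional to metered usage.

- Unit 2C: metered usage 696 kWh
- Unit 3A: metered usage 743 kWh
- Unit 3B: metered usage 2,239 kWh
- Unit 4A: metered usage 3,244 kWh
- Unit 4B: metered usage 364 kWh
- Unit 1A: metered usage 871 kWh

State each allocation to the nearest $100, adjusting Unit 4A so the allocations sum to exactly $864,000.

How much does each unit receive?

Unit 2C: $73,700 | Unit 3A: $78,700 | Unit 3B: $237,200 | Unit 4A: $343,500 | Unit 4B: $38,600 | Unit 1A: $92,300

Total metered usage = 8,157.
Raw shares: Unit 2C 696/8,157 × $864,000 = 73,721.22; Unit 3A 743/8,157 × $864,000 = 78,699.52; Unit 3B 2,239/8,157 × $864,000 = 237,157.78; Unit 4A 3,244/8,157 × $864,000 = 343,608.68; Unit 4B 364/8,157 × $864,000 = 38,555.35; Unit 1A 871/8,157 × $864,000 = 92,257.45.
At nearest $100: Unit 2C $73,700; Unit 3A $78,700; Unit 3B $237,200; Unit 4A $343,600; Unit 4B $38,600; Unit 1A $92,300. Sum = $864,100.
Difference $864,000 − $864,100 = −$100 applied to Unit 4A: Unit 4A becomes $343,500.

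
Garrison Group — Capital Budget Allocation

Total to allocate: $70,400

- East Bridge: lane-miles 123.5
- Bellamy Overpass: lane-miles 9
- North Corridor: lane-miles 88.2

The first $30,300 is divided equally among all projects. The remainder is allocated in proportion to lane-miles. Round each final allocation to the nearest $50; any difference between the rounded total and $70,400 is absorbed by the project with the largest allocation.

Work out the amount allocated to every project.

East Bridge: $32,500 · Bellamy Overpass: $11,750 · North Corridor: $26,150

$30,300 shared equally gives $10,100 per project.
Remainder $40,100 by lane-miles (total 220.7): East Bridge 22,439.28 → $22,450; Bellamy Overpass 1,635.25 → $1,650; North Corridor 16,025.46 → $16,050.
Rounding difference −$50 on remainder applied to East Bridge.
Totals: East Bridge $10,100 + $22,400 = $32,500; Bellamy Overpass $10,100 + $1,650 = $11,750; North Corridor $10,100 + $16,050 = $26,150.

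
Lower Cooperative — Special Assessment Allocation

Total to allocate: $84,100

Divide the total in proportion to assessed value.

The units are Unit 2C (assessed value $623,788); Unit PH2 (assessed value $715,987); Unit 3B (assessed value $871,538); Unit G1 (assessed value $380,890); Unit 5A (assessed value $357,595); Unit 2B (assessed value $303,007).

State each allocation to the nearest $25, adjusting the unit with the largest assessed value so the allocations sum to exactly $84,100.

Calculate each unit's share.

Assessed value total: 3,252,805.
Proportional shares: Unit 2C 623,788/3,252,805 × $84,100 = 16,127.79; Unit PH2 715,987/3,252,805 × $84,100 = 18,511.56; Unit 3B 871,538/3,252,805 × $84,100 = 22,533.27; Unit G1 380,890/3,252,805 × $84,100 = 9,847.76; Unit 5A 357,595/3,252,805 × $84,100 = 9,245.48; Unit 2B 303,007/3,252,805 × $84,100 = 7,834.13.
At nearest $25: Unit 2C $16,125; Unit PH2 $18,500; Unit 3B $22,525; Unit G1 $9,850; Unit 5A $9,250; Unit 2B $7,825. Sum = $84,075.
Difference $84,100 − $84,075 = +$25 applied to largest assessed value (Unit 3B): Unit 3B becomes $22,550.

Unit 2C: $16,125 · Unit PH2: $18,500 · Unit 3B: $22,550 · Unit G1: $9,850 · Unit 5A: $9,250 · Unit 2B: $7,825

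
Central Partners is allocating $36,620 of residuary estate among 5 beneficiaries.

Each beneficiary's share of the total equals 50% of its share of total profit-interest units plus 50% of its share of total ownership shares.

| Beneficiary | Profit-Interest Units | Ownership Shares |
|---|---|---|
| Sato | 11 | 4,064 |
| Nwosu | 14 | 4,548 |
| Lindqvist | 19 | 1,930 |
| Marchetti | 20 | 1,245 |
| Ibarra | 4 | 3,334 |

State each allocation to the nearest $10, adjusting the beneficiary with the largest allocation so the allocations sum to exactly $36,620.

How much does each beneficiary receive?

Profit-interest units total 68; ownership shares total 15,121.
Composite weights (50% profit-interest units + 50% ownership shares): Sato 0.2153; Nwosu 0.2533; Lindqvist 0.2035; Marchetti 0.1882; Ibarra 0.1397.
Unrounded shares: Sato 7,883.00; Nwosu 9,276.87; Lindqvist 7,453.06; Marchetti 6,892.86; Ibarra 5,114.20.
After rounding ($10): Sato $7,880; Nwosu $9,280; Lindqvist $7,450; Marchetti $6,890; Ibarra $5,110. Sum = $36,610.
Difference $36,620 − $36,610 = +$10 applied to largest allocation (Nwosu): Nwosu becomes $9,290.

Sato: $7,880 · Nwosu: $9,290 · Lindqvist: $7,450 · Marchetti: $6,890 · Ibarra: $5,110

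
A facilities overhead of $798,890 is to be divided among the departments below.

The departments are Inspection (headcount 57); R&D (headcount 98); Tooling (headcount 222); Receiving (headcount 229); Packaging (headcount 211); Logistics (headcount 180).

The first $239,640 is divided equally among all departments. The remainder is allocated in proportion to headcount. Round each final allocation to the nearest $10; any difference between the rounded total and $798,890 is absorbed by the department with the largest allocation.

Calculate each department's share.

Equal tier: $239,640 ÷ 6 = $39,940 apiece.
Remainder $559,250 by headcount (total 997): Inspection 31,973.17 → $31,970; R&D 54,971.41 → $54,970; Tooling 124,527.08 → $124,530; Receiving 128,453.61 → $128,450; Packaging 118,356.82 → $118,360; Logistics 100,967.90 → $100,970.
Totals: Inspection $39,940 + $31,970 = $71,910; R&D $39,940 + $54,970 = $94,910; Tooling $39,940 + $124,530 = $164,470; Receiving $39,940 + $128,450 = $168,390; Packaging $39,940 + $118,360 = $158,300; Logistics $39,940 + $100,970 = $140,910.

Inspection: $71,910 · R&D: $94,910 · Tooling: $164,470 · Receiving: $168,390 · Packaging: $158,300 · Logistics: $140,910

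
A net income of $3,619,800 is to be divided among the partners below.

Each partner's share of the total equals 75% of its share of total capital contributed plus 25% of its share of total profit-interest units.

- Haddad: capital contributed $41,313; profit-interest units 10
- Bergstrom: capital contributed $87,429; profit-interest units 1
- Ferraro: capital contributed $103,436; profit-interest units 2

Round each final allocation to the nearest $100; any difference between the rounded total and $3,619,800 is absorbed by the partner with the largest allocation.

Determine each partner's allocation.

Haddad: $1,179,200 | Bergstrom: $1,091,900 | Ferraro: $1,348,700

Capital contributed total 232,178; profit-interest units total 13.
Composite weights (75% capital contributed + 25% profit-interest units): Haddad 0.3258; Bergstrom 0.3017; Ferraro 0.3726.
Raw shares: Haddad 1,179,186.99; Bergstrom 1,091,916.07; Ferraro 1,348,696.95.
Rounded to nearest $100: Haddad $1,179,200; Bergstrom $1,091,900; Ferraro $1,348,700. Sum = $3,619,800.
No rounding difference to absorb.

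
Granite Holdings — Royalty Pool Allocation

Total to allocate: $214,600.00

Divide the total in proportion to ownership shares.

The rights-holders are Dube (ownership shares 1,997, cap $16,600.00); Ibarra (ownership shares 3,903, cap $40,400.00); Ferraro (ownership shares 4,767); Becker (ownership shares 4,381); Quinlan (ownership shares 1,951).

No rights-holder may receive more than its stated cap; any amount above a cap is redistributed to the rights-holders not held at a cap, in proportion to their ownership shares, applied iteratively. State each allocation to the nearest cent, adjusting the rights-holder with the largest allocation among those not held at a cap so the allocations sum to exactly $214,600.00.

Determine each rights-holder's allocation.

Dube: $16,600.00 | Ibarra: $40,400.00 | Ferraro: $67,688.91 | Becker: $62,207.91 | Quinlan: $27,703.18

Total ownership shares = 16,999.
Unconstrained shares: Dube 25,210.6712; Ibarra 49,272.5337; Ferraro 60,179.9047; Becker 55,306.9357; Quinlan 24,629.9547.
Cap binds for Dube ($16,600.00), Ibarra ($40,400.00); residual $157,600.00 reallocated over remaining ownership shares 11,099.
Shares after redistribution: Ferraro 67,688.9089 → $67,688.91; Becker 62,207.9106 → $62,207.91; Quinlan 27,703.1805 → $27,703.18.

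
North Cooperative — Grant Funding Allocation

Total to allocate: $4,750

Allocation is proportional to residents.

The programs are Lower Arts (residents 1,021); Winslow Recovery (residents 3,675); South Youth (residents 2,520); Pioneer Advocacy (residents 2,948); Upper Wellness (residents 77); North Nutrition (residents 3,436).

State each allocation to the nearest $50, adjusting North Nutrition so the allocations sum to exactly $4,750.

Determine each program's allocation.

Lower Arts: $350; Winslow Recovery: $1,300; South Youth: $900; Pioneer Advocacy: $1,000; Upper Wellness: $50; North Nutrition: $1,150

Total residents = 13,677.
Raw shares: Lower Arts 1,021/13,677 × $4,750 = 354.59; Winslow Recovery 3,675/13,677 × $4,750 = 1,276.32; South Youth 2,520/13,677 × $4,750 = 875.19; Pioneer Advocacy 2,948/13,677 × $4,750 = 1,023.84; Upper Wellness 77/13,677 × $4,750 = 26.74; North Nutrition 3,436/13,677 × $4,750 = 1,193.32.
Rounded to nearest $50: Lower Arts $350; Winslow Recovery $1,300; South Youth $900; Pioneer Advocacy $1,000; Upper Wellness $50; North Nutrition $1,200. Sum = $4,800.
Difference $4,750 − $4,800 = −$50 applied to North Nutrition: North Nutrition becomes $1,150.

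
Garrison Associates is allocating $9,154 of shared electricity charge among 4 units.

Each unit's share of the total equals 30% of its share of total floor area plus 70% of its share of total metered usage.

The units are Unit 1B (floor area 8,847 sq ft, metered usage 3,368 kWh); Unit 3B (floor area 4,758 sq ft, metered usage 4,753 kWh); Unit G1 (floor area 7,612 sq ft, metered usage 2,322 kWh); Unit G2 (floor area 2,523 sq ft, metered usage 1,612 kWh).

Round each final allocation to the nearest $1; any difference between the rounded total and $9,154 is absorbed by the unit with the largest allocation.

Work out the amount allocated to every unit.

Unit 1B: $2,814; Unit 3B: $3,076; Unit G1: $2,115; Unit G2: $1,149

Floor area total 23,740; metered usage total 12,055.
Combined weights (30% floor area + 70% metered usage): Unit 1B 0.3074; Unit 3B 0.3361; Unit G1 0.2310; Unit G2 0.1255.
Proportional shares: Unit 1B 2,813.66; Unit 3B 3,076.84; Unit G1 2,114.79; Unit G2 1,148.71.
Rounded to nearest $1: Unit 1B $2,814; Unit 3B $3,077; Unit G1 $2,115; Unit G2 $1,149. Sum = $9,155.
Difference $9,154 − $9,155 = −$1 applied to largest allocation (Unit 3B): Unit 3B becomes $3,076.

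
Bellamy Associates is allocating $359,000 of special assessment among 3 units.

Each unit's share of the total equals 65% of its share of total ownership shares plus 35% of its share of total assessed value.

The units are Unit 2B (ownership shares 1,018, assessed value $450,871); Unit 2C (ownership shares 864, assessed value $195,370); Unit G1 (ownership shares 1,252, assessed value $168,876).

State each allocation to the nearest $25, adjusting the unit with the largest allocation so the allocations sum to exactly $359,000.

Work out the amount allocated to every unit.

Unit 2B: $145,300; Unit 2C: $94,450; Unit G1: $119,250

Totals — ownership shares 3,134, assessed value 815,117.
Composite weights (65% ownership shares + 35% assessed value): Unit 2B 0.4047; Unit 2C 0.2631; Unit G1 0.3322.
Proportional shares: Unit 2B 145,299.41; Unit 2C 94,447.55; Unit G1 119,253.04.
At nearest $25: Unit 2B $145,300; Unit 2C $94,450; Unit G1 $119,250. Sum = $359,000.
No rounding difference to absorb.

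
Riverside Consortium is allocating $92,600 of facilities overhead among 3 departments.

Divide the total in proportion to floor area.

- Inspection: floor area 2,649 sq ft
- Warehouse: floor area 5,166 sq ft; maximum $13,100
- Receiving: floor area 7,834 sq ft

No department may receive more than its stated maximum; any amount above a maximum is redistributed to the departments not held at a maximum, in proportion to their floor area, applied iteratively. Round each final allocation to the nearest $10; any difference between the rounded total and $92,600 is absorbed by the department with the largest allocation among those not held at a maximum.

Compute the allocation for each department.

Inspection: $20,090 | Warehouse: $13,100 | Receiving: $59,410

Sum of floor area: 15,649.
Pro-rata shares before constraints: Inspection 15,674.96; Warehouse 30,568.83; Receiving 46,356.21.
Cap binds for Warehouse ($13,100); remaining pool $79,500 reallocated over remaining floor area 10,483.
Redistributed shares: Inspection 20,089.24 → $20,090; Receiving 59,410.76 → $59,410.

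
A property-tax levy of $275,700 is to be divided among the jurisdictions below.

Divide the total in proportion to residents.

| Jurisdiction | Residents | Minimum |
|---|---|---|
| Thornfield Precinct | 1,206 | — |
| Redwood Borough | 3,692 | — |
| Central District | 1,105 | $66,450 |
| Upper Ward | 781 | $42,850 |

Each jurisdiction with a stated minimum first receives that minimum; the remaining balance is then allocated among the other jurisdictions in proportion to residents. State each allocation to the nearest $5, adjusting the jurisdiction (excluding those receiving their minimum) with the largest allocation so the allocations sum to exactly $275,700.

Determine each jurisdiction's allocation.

Thornfield Precinct: $40,970; Redwood Borough: $125,430; Central District: $66,450; Upper Ward: $42,850

Fund the minimums — Central District $66,450; Upper Ward $42,850. Balance $166,400.
Balance split over remaining residents 4,898: Thornfield Precinct 40,971.50 → $40,970; Redwood Borough 125,428.50 → $125,430.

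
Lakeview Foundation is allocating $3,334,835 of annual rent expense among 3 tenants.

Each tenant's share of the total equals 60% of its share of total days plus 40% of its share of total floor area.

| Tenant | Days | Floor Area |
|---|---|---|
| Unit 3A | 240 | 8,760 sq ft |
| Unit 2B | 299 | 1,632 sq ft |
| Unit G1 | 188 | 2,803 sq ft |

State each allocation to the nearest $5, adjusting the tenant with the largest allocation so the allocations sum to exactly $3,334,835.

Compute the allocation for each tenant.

Unit 3A: $1,546,125 | Unit 2B: $987,915 | Unit G1: $800,795

Days total 727; floor area total 13,195.
Blended shares (60% days + 40% floor area): Unit 3A 0.4636; Unit 2B 0.2962; Unit G1 0.2401.
Raw shares: Unit 3A 1,546,127.59; Unit 2B 987,914.27; Unit G1 800,793.14.
Rounded to nearest $5: Unit 3A $1,546,130; Unit 2B $987,915; Unit G1 $800,795. Sum = $3,334,840.
Difference $3,334,835 − $3,334,840 = −$5 applied to largest allocation (Unit 3A): Unit 3A becomes $1,546,125.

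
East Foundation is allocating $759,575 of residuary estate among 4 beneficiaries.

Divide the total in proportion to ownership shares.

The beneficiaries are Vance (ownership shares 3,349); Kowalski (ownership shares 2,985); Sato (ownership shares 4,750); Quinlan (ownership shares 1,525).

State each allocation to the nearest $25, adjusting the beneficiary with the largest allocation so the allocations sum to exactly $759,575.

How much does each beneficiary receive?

Total ownership shares = 12,609.
Unrounded shares: Vance 3,349/12,609 × $759,575 = 201,746.11; Kowalski 2,985/12,609 × $759,575 = 179,818.49; Sato 4,750/12,609 × $759,575 = 286,143.33; Quinlan 1,525/12,609 × $759,575 = 91,867.07.
Rounded to nearest $25: Vance $201,750; Kowalski $179,825; Sato $286,150; Quinlan $91,875. Sum = $759,600.
Difference $759,575 − $759,600 = −$25 applied to largest allocation (Sato): Sato becomes $286,125.

Vance: $201,750 · Kowalski: $179,825 · Sato: $286,125 · Quinlan: $91,875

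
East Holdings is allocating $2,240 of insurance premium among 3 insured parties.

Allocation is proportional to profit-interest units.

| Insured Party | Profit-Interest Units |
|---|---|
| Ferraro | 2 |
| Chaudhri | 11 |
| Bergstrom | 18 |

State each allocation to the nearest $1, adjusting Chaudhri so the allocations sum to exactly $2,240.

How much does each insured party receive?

Total profit-interest units = 31.
Proportional shares: Ferraro 2/31 × $2,240 = 144.52; Chaudhri 11/31 × $2,240 = 794.84; Bergstrom 18/31 × $2,240 = 1,300.65.
At nearest $1: Ferraro $145; Chaudhri $795; Bergstrom $1,301. Sum = $2,241.
Difference $2,240 − $2,241 = −$1 applied to Chaudhri: Chaudhri becomes $794.

Ferraro: $145 · Chaudhri: $794 · Bergstrom: $1,301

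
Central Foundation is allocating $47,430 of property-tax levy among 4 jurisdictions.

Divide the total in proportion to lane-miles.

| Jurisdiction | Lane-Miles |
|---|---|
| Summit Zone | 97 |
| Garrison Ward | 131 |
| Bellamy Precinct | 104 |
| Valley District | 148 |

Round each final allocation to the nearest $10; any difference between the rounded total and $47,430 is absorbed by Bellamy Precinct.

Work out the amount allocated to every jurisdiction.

Total lane-miles = 480.
Proportional shares: Summit Zone 97/480 × $47,430 = 9,584.81; Garrison Ward 131/480 × $47,430 = 12,944.44; Bellamy Precinct 104/480 × $47,430 = 10,276.50; Valley District 148/480 × $47,430 = 14,624.25.
Rounded to nearest $10: Summit Zone $9,580; Garrison Ward $12,940; Bellamy Precinct $10,280; Valley District $14,620. Sum = $47,420.
Difference $47,430 − $47,420 = +$10 applied to Bellamy Precinct: Bellamy Precinct becomes $10,290.

Summit Zone: $9,580 | Garrison Ward: $12,940 | Bellamy Precinct: $10,290 | Valley District: $14,620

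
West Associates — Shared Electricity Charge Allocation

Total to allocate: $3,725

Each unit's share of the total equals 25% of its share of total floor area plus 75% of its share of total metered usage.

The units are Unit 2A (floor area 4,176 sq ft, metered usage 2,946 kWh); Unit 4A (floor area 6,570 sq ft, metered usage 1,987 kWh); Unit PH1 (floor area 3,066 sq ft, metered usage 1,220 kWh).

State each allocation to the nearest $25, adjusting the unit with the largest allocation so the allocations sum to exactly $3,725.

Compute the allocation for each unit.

Unit 2A: $1,625 | Unit 4A: $1,350 | Unit PH1: $750

Floor area total 13,812; metered usage total 6,153.
Composite weights (25% floor area + 75% metered usage): Unit 2A 0.4347; Unit 4A 0.3611; Unit PH1 0.2042.
Unrounded shares: Unit 2A 1,619.18; Unit 4A 1,345.16; Unit PH1 760.66.
After rounding ($25): Unit 2A $1,625; Unit 4A $1,350; Unit PH1 $750. Sum = $3,725.
Sum already equals the total — no adjustment.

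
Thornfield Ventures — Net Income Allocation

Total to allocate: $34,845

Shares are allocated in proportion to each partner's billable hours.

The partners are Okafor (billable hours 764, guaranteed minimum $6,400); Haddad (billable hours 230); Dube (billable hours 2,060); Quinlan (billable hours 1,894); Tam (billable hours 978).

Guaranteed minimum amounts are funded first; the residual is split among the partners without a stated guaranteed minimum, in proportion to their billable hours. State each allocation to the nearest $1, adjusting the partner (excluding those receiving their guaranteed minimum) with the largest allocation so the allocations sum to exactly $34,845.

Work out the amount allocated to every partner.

Okafor: $6,400 | Haddad: $1,267 | Dube: $11,352 | Quinlan: $10,437 | Tam: $5,389

Guaranteed amounts: Okafor $6,400. Residual $28,445.
Residual split over remaining billable hours 5,162: Haddad 1,267.41 → $1,267; Dube 11,351.55 → $11,352; Quinlan 10,436.81 → $10,437; Tam 5,389.23 → $5,389.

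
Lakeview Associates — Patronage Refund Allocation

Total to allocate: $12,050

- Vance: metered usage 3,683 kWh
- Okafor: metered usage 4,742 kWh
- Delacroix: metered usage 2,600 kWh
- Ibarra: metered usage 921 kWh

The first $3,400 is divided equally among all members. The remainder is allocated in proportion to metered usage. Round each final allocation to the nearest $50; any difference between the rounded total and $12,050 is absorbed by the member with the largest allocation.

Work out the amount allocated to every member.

First tranche $3,400 split equally: $850 each.
Remainder $8,650 by metered usage (total 11,946): Vance 2,666.83 → $2,650; Okafor 3,433.64 → $3,450; Delacroix 1,882.64 → $1,900; Ibarra 666.89 → $650.
Totals: Vance $850 + $2,650 = $3,500; Okafor $850 + $3,450 = $4,300; Delacroix $850 + $1,900 = $2,750; Ibarra $850 + $650 = $1,500.

Vance: $3,500 · Okafor: $4,300 · Delacroix: $2,750 · Ibarra: $1,500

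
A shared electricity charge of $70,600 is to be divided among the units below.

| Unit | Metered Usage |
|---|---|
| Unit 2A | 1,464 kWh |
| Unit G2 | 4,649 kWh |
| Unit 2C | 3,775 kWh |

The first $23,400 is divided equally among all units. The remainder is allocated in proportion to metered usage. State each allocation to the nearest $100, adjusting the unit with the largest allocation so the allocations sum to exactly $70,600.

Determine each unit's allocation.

Unit 2A: $14,800 · Unit G2: $30,000 · Unit 2C: $25,800

$23,400 shared equally gives $7,800 per unit.
Remainder $47,200 by metered usage (total 9,888): Unit 2A 6,988.35 → $7,000; Unit G2 22,191.83 → $22,200; Unit 2C 18,019.82 → $18,000.
Totals: Unit 2A $7,800 + $7,000 = $14,800; Unit G2 $7,800 + $22,200 = $30,000; Unit 2C $7,800 + $18,000 = $25,800.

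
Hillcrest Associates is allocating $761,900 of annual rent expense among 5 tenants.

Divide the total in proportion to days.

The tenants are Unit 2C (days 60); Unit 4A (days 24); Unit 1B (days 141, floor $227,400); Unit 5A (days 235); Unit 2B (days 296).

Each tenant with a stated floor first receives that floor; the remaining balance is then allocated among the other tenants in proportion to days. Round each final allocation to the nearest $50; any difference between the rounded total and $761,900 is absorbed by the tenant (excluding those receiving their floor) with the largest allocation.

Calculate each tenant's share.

Minimums first: Unit 1B $227,400. Remaining pool $534,500.
Remaining pool split over remaining days 615: Unit 2C 52,146.34 → $52,150; Unit 4A 20,858.54 → $20,850; Unit 5A 204,239.84 → $204,250; Unit 2B 257,255.28 → $257,250.

Unit 2C: $52,150; Unit 4A: $20,850; Unit 1B: $227,400; Unit 5A: $204,250; Unit 2B: $257,250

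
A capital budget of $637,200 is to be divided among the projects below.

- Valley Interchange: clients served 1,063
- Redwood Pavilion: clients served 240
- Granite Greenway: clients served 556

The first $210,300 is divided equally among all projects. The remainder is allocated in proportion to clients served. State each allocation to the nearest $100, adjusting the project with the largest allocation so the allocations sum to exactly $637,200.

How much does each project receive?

Valley Interchange: $314,200 · Redwood Pavilion: $125,200 · Granite Greenway: $197,800

First tranche $210,300 split equally: $70,100 each.
Remainder $426,900 by clients served (total 1,859): Valley Interchange 244,106.89 → $244,100; Redwood Pavilion 55,113.50 → $55,100; Granite Greenway 127,679.61 → $127,700.
Totals: Valley Interchange $70,100 + $244,100 = $314,200; Redwood Pavilion $70,100 + $55,100 = $125,200; Granite Greenway $70,100 + $127,700 = $197,800.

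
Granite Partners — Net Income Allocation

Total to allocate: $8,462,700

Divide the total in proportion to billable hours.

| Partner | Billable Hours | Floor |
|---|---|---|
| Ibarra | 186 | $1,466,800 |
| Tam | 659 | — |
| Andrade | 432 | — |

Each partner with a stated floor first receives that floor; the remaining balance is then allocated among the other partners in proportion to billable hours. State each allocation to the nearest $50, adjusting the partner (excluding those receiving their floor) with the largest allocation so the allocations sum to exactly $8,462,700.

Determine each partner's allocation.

Ibarra: $1,466,800 · Tam: $4,225,750 · Andrade: $2,770,150

Minimums first: Ibarra $1,466,800. Remaining pool $6,995,900.
Remaining pool split over remaining billable hours 1,091: Tam 4,225,754.45 → $4,225,750; Andrade 2,770,145.55 → $2,770,150.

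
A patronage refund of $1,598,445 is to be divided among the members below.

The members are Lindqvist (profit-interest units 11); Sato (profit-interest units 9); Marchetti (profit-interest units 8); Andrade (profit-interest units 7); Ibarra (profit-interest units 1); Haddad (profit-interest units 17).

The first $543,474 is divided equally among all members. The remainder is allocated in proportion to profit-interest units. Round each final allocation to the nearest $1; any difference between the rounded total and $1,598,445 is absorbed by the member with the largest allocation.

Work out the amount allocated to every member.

Equal tier: $543,474 ÷ 6 = $90,579 apiece.
Remainder $1,054,971 by profit-interest units (total 53): Lindqvist 218,956.25 → $218,956; Sato 179,146.02 → $179,146; Marchetti 159,240.91 → $159,241; Andrade 139,335.79 → $139,336; Ibarra 19,905.11 → $19,905; Haddad 338,386.92 → $338,387.
Totals: Lindqvist $90,579 + $218,956 = $309,535; Sato $90,579 + $179,146 = $269,725; Marchetti $90,579 + $159,241 = $249,820; Andrade $90,579 + $139,336 = $229,915; Ibarra $90,579 + $19,905 = $110,484; Haddad $90,579 + $338,387 = $428,966.

Lindqvist: $309,535 · Sato: $269,725 · Marchetti: $249,820 · Andrade: $229,915 · Ibarra: $110,484 · Haddad: $428,966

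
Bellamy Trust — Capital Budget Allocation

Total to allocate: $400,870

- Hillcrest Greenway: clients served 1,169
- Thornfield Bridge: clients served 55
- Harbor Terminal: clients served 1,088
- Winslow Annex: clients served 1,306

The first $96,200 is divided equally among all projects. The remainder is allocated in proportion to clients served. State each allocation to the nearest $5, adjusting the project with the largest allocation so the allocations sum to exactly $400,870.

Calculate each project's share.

Equal tier: $96,200 ÷ 4 = $24,050 apiece.
Remainder $304,670 by clients served (total 3,618): Hillcrest Greenway 98,440.91 → $98,440; Thornfield Bridge 4,631.52 → $4,630; Harbor Terminal 91,619.94 → $91,620; Winslow Annex 109,977.62 → $109,980.
Totals: Hillcrest Greenway $24,050 + $98,440 = $122,490; Thornfield Bridge $24,050 + $4,630 = $28,680; Harbor Terminal $24,050 + $91,620 = $115,670; Winslow Annex $24,050 + $109,980 = $134,030.

Hillcrest Greenway: $122,490 | Thornfield Bridge: $28,680 | Harbor Terminal: $115,670 | Winslow Annex: $134,030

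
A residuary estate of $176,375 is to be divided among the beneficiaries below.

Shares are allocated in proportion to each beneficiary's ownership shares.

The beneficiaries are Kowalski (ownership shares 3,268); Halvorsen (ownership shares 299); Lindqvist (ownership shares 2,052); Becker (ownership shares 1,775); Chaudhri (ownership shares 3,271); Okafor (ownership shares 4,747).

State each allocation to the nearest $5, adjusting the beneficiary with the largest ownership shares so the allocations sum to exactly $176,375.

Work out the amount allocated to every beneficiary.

Combined ownership shares = 15,412.
Pro-rata amounts: Kowalski 3,268/15,412 × $176,375 = 37,399.01; Halvorsen 299/15,412 × $176,375 = 3,421.76; Lindqvist 2,052/15,412 × $176,375 = 23,483.10; Becker 1,775/15,412 × $176,375 = 20,313.11; Chaudhri 3,271/15,412 × $176,375 = 37,433.34; Okafor 4,747/15,412 × $176,375 = 54,324.69.
After rounding ($5): Kowalski $37,400; Halvorsen $3,420; Lindqvist $23,485; Becker $20,315; Chaudhri $37,435; Okafor $54,325. Sum = $176,380.
Difference $176,375 − $176,380 = −$5 applied to largest ownership shares (Okafor): Okafor becomes $54,320.

Kowalski: $37,400 · Halvorsen: $3,420 · Lindqvist: $23,485 · Becker: $20,315 · Chaudhri: $37,435 · Okafor: $54,320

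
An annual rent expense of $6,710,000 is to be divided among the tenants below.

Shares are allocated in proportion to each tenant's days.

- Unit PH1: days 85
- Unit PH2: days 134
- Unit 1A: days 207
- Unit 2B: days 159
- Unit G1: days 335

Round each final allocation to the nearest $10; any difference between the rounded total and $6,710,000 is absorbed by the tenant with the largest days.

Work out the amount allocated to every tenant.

Unit PH1: $619,950 | Unit PH2: $977,330 | Unit 1A: $1,509,750 | Unit 2B: $1,159,660 | Unit G1: $2,443,310

Combined days = 920.
Unrounded shares: Unit PH1 85/920 × $6,710,000 = 619,945.65; Unit PH2 134/920 × $6,710,000 = 977,326.09; Unit 1A 207/920 × $6,710,000 = 1,509,750.00; Unit 2B 159/920 × $6,710,000 = 1,159,663.04; Unit G1 335/920 × $6,710,000 = 2,443,315.22.
At nearest $10: Unit PH1 $619,950; Unit PH2 $977,330; Unit 1A $1,509,750; Unit 2B $1,159,660; Unit G1 $2,443,320. Sum = $6,710,010.
Difference $6,710,000 − $6,710,010 = −$10 applied to largest days (Unit G1): Unit G1 becomes $2,443,310.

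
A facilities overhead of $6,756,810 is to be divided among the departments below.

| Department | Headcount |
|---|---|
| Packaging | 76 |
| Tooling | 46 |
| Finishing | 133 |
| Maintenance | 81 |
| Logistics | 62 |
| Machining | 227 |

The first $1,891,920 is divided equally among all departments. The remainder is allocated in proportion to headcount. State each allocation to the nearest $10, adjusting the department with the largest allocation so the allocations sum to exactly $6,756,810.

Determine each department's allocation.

Equal tier: $1,891,920 ÷ 6 = $315,320 apiece.
Remainder $4,864,890 by headcount (total 625): Packaging 591,570.62 → $591,570; Tooling 358,055.90 → $358,060; Finishing 1,035,248.59 → $1,035,250; Maintenance 630,489.74 → $630,490; Logistics 482,597.09 → $482,600; Machining 1,766,928.05 → $1,766,930.
Rounding difference −$10 on remainder applied to Machining.
Totals: Packaging $315,320 + $591,570 = $906,890; Tooling $315,320 + $358,060 = $673,380; Finishing $315,320 + $1,035,250 = $1,350,570; Maintenance $315,320 + $630,490 = $945,810; Logistics $315,320 + $482,600 = $797,920; Machining $315,320 + $1,766,920 = $2,082,240.

Packaging: $906,890 · Tooling: $673,380 · Finishing: $1,350,570 · Maintenance: $945,810 · Logistics: $797,920 · Machining: $2,082,240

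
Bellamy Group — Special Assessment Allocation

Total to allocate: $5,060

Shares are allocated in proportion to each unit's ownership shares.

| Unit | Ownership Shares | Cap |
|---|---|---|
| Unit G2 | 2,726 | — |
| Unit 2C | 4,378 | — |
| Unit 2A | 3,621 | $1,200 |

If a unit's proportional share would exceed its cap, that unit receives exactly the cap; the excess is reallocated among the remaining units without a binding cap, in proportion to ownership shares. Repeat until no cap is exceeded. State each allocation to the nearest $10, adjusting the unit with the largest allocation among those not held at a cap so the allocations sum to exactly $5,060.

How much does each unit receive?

Ownership shares total: 10,725.
Proportional shares (ignoring caps): Unit G2 1,286.11; Unit 2C 2,065.52; Unit 2A 1,708.37.
Held at cap: Unit 2A ($1,200); balance $3,860 reallocated over remaining ownership shares 7,104.
Shares after redistribution: Unit G2 1,481.19 → $1,480; Unit 2C 2,378.81 → $2,380.

Unit G2: $1,480; Unit 2C: $2,380; Unit 2A: $1,200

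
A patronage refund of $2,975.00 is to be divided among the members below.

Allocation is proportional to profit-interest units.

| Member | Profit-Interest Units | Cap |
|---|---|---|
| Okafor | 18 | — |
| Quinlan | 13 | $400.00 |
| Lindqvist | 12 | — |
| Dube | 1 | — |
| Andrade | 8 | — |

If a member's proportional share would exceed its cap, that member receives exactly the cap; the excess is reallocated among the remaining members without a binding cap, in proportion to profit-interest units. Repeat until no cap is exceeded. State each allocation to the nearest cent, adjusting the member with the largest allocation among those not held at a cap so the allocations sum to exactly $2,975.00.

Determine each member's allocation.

Combined profit-interest units = 52.
Unconstrained shares: Okafor 1,029.8077; Quinlan 743.7500; Lindqvist 686.5385; Dube 57.2115; Andrade 457.6923.
Cap binds for Quinlan ($400.00); balance $2,575.00 reallocated over remaining profit-interest units 39.
Remaining shares: Okafor 1,188.4615 → $1,188.46; Lindqvist 792.3077 → $792.31; Dube 66.0256 → $66.03; Andrade 528.2051 → $528.21.
Rounding difference −$0.01 applied to Okafor → $1,188.45.

Okafor: $1,188.45 | Quinlan: $400.00 | Lindqvist: $792.31 | Dube: $66.03 | Andrade: $528.21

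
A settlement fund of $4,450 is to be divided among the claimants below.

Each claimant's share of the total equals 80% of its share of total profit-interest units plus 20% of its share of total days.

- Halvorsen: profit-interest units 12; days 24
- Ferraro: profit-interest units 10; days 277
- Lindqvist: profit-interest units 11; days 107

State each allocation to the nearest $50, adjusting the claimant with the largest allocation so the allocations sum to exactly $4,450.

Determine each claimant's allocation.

Profit-interest units total 33; days total 408.
Combined weights (80% profit-interest units + 20% days): Halvorsen 0.3027; Ferraro 0.3782; Lindqvist 0.3191.
Proportional shares: Halvorsen 1,346.90; Ferraro 1,683.03; Lindqvist 1,420.07.
After rounding ($50): Halvorsen $1,350; Ferraro $1,700; Lindqvist $1,400. Sum = $4,450.
Sum already equals the total — no adjustment.

Halvorsen: $1,350 · Ferraro: $1,700 · Lindqvist: $1,400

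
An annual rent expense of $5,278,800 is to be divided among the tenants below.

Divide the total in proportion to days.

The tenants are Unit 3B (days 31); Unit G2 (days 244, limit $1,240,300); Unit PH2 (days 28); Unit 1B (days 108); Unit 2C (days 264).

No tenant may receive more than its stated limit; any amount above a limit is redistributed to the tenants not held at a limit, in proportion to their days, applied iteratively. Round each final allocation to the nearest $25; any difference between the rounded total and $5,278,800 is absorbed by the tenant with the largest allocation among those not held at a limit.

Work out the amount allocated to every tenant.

Unit 3B: $290,475 | Unit G2: $1,240,300 | Unit PH2: $262,350 | Unit 1B: $1,011,975 | Unit 2C: $2,473,700

Total days = 675.
Pro-rata shares before constraints: Unit 3B 242,433.78; Unit G2 1,908,188.44; Unit PH2 218,972.44; Unit 1B 844,608.00; Unit 2C 2,064,597.33.
Cap binds for Unit G2 ($1,240,300); remaining pool $4,038,500 reallocated over remaining days 431.
Remaining shares: Unit 3B 290,472.16 → $290,475; Unit PH2 262,361.95 → $262,350; Unit 1B 1,011,967.52 → $1,011,975; Unit 2C 2,473,698.38 → $2,473,700.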